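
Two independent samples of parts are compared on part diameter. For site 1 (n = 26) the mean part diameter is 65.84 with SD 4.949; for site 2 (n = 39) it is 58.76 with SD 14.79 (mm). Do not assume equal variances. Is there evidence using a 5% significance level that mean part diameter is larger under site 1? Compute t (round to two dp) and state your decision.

t = 2.77; reject H0

Let group 1 = site 1, group 2 = site 2. H0: μ_1 = μ_2; H1: μ_1 > μ_2 (Welch's two-sample t-test, right-tailed).
t = (x̄_1 − x̄_2)/√(s_1²/n_1 + s_2²/n_2) = (65.84 − 58.76)/√(4.949²/26 + 14.79²/39) = 2.77
Welch–Satterthwaite df ≈ 49.71
p-value = P(T ≥ 2.77) ≈ 0.004
Since p ≈ 0.004 < α = 0.05, reject H0; the evidence is statistically significant.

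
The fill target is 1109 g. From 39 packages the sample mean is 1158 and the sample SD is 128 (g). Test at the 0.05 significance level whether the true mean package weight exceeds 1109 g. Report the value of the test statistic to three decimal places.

2.391

H0: μ = 1109; H1: μ > 1109 (one-sample t-test, right-tailed).
t = (x̄ − μ₀)/(s/√n) = (1158 − 1109)/(128/√39) = 2.391
df = n − 1 = 38
p-value = P(T ≥ 2.391) ≈ 0.0109
Since p ≈ 0.0109 < α = 0.05, reject H0; the data support H1.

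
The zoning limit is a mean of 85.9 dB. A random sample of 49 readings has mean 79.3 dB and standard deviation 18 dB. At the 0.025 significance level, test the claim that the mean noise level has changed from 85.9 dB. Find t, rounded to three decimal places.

H0: μ = 85.9; H1: μ ≠ 85.9 (one-sample t-test, two-sided).
t = (x̄ − μ₀)/(s/√n) = (79.3 − 85.9)/(18/√49) = -2.567
df = n − 1 = 48
Two-sided p-value ≈ 0.0134
Since p ≈ 0.0134 < α = 0.025, reject H0; the evidence is statistically significant.

-2.567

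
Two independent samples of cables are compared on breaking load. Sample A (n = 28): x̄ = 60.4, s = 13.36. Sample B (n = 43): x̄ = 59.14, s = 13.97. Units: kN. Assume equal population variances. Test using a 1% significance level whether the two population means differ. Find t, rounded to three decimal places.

Let group 1 = sample A, group 2 = sample B. H0: μ_1 = μ_2; H1: μ_1 ≠ μ_2 (two-sample pooled-variance t-test, two-sided).
s_p² = [(28−1)·13.36² + (43−1)·13.97²]/(28+43−2) = 188.637
t = (60.4 − 59.14)/√[188.637·(1/28 + 1/43)] = 0.378
df = n₁ + n₂ − 2 = 69
Two-sided p-value ≈ 0.7068
Since p ≈ 0.7068 > α = 0.01, fail to reject H0; the evidence is not statistically significant.

0.378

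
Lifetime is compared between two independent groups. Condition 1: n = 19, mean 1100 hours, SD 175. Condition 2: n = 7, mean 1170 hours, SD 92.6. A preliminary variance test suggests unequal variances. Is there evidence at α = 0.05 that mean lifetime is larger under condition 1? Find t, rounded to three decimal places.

Let group 1 = condition 1, group 2 = condition 2. H0: μ_1 = μ_2; H1: μ_1 > μ_2 (Welch's two-sample t-test, right-tailed).
t = (x̄_1 − x̄_2)/√(s_1²/n_1 + s_2²/n_2) = (1100 − 1170)/√(175²/19 + 92.6²/7) = -1.314
Welch–Satterthwaite df ≈ 20.40
p-value = P(T ≥ -1.314) ≈ 0.8983
Since p ≈ 0.8983 > α = 0.05, fail to reject H0; the data do not provide sufficient evidence against H0.

-1.314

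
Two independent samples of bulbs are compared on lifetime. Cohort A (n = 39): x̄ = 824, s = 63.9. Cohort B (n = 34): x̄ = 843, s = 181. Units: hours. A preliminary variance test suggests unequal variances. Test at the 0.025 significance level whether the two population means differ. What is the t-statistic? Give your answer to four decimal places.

-0.5813

Let group 1 = cohort A, group 2 = cohort B. H0: μ_1 = μ_2; H1: μ_1 ≠ μ_2 (Welch's two-sample t-test, two-sided).
t = (x̄_1 − x̄_2)/√(s_1²/n_1 + s_2²/n_2) = (824 − 843)/√(63.9²/39 + 181²/34) = -0.5813
Welch–Satterthwaite df ≈ 40.15
Two-sided p-value ≈ 0.564
Since p ≈ 0.564 > α = 0.025, fail to reject H0; the evidence is not statistically significant.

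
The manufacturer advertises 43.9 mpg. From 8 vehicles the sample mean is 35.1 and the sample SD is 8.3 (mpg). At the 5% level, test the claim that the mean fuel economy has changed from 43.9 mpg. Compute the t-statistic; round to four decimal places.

H0: μ = 43.9; H1: μ ≠ 43.9 (one-sample t-test, two-sided).
t = (x̄ − μ₀)/(s/√n) = (35.1 − 43.9)/(8.3/√8) = -2.9988
df = n − 1 = 7
Two-sided p-value ≈ 0.020
Since p ≈ 0.020 < α = 0.05, reject H0; the evidence is statistically significant.

-2.9988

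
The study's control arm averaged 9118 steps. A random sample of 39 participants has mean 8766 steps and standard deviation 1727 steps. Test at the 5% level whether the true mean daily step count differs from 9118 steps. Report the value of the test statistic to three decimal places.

H0: μ = 9118; H1: μ ≠ 9118 (one-sample t-test, two-sided).
t = (x̄ − μ₀)/(s/√n) = (8766 − 9118)/(1727/√39) = -1.273
df = n − 1 = 38
Two-sided p-value ≈ 0.211
Since p ≈ 0.211 > α = 0.05, fail to reject H0; the data do not provide sufficient evidence against H0.

-1.273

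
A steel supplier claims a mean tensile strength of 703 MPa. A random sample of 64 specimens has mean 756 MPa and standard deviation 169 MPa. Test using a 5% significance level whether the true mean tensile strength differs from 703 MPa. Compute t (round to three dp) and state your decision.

H0: μ = 703; H1: μ ≠ 703 (one-sample t-test, two-sided).
t = (x̄ − μ₀)/(s/√n) = (756 − 703)/(169/√64) = 2.509
df = n − 1 = 63
Two-sided p-value ≈ 0.0147
Since p ≈ 0.0147 < α = 0.05, reject H0; the data support H1.

t = 2.509; reject H0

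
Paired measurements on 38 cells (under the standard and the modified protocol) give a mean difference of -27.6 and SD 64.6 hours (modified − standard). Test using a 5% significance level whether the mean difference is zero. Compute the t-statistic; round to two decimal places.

-2.63

H0: μ_d = 0; H1: μ_d ≠ 0 (paired t-test on the differences, two-sided).
t = d̄/(s_d/√n) = -27.6/(64.6/√38) = -2.63
df = n − 1 = 37
Two-sided p-value ≈ 0.012
Since p ≈ 0.012 < α = 0.05, reject H0; the data support H1.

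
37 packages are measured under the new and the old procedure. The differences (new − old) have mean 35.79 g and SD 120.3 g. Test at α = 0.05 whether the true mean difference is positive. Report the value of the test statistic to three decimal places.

1.810

H0: μ_d = 0; H1: μ_d > 0 (paired t-test on the differences, right-tailed).
t = d̄/(s_d/√n) = 35.79/(120.3/√37) = 1.810
df = n − 1 = 36
p-value = P(T ≥ 1.810) ≈ 0.0394
Since p ≈ 0.0394 < α = 0.05, reject H0; the evidence is statistically significant.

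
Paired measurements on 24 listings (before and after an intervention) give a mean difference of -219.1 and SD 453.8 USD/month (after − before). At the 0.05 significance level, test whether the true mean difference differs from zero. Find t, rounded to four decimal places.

-2.3653

H0: μ_d = 0; H1: μ_d ≠ 0 (paired t-test on the differences, two-sided).
t = d̄/(s_d/√n) = -219.1/(453.8/√24) = -2.3653
df = n − 1 = 23
Two-sided p-value ≈ 0.0268
Since p ≈ 0.0268 < α = 0.05, reject H0; the evidence is statistically significant.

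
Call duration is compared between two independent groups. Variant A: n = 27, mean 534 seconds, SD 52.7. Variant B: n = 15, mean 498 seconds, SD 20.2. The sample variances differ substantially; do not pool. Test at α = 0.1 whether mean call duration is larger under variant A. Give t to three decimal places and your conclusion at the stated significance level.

t = 3.157; reject H0

Let group 1 = variant A, group 2 = variant B. H0: μ_1 = μ_2; H1: μ_1 > μ_2 (Welch's two-sample t-test, right-tailed).
t = (x̄_1 − x̄_2)/√(s_1²/n_1 + s_2²/n_2) = (534 − 498)/√(52.7²/27 + 20.2²/15) = 3.157
Welch–Satterthwaite df ≈ 36.79
p-value = P(T ≥ 3.157) ≈ 0.002
Since p ≈ 0.002 < α = 0.1, reject H0; the evidence is statistically significant.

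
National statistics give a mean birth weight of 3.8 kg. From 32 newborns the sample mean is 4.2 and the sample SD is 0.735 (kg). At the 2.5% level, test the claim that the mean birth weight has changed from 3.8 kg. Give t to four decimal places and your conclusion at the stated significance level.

H0: μ = 3.8; H1: μ ≠ 3.8 (one-sample t-test, two-sided).
t = (x̄ − μ₀)/(s/√n) = (4.2 − 3.8)/(0.735/√32) = 3.0786
df = n − 1 = 31
Two-sided p-value ≈ 0.004
Since p ≈ 0.004 < α = 0.025, reject H0; the evidence is statistically significant.

t = 3.0786; reject H0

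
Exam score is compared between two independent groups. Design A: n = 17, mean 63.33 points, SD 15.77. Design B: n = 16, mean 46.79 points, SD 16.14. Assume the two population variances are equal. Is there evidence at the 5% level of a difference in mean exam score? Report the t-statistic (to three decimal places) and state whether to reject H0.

Let group 1 = design A, group 2 = design B. H0: μ_1 = μ_2; H1: μ_1 ≠ μ_2 (two-sample pooled-variance t-test, two-sided).
s_p² = [(17−1)·15.77² + (16−1)·16.14²]/(17+16−2) = 254.406
t = (63.33 − 46.79)/√[254.406·(1/17 + 1/16)] = 2.977
df = n₁ + n₂ − 2 = 31
Two-sided p-value ≈ 0.0056
Since p ≈ 0.0056 < α = 0.05, reject H0; the evidence is statistically significant.

t = 2.977; reject H0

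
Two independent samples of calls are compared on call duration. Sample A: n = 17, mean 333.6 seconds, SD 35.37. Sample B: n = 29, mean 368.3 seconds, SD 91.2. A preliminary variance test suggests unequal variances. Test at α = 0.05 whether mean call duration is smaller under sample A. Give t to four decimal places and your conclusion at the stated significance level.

t = -1.8278; reject H0

Let group 1 = sample A, group 2 = sample B. H0: μ_1 = μ_2; H1: μ_1 < μ_2 (Welch's two-sample t-test, left-tailed).
t = (x̄_1 − x̄_2)/√(s_1²/n_1 + s_2²/n_2) = (333.6 − 368.3)/√(35.37²/17 + 91.2²/29) = -1.8278
Welch–Satterthwaite df ≈ 39.64
p-value = P(T ≤ -1.8278) ≈ 0.0376
Since p ≈ 0.0376 < α = 0.05, reject H0; the data support H1.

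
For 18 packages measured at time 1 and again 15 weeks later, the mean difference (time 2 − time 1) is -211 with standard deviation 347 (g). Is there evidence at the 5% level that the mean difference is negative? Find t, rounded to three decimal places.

H0: μ_d = 0; H1: μ_d < 0 (paired t-test on the differences, left-tailed).
t = d̄/(s_d/√n) = -211/(347/√18) = -2.580
df = n − 1 = 17
p-value = P(T ≤ -2.580) ≈ 0.0097
Since p ≈ 0.0097 < α = 0.05, reject H0; the evidence is statistically significant.

-2.580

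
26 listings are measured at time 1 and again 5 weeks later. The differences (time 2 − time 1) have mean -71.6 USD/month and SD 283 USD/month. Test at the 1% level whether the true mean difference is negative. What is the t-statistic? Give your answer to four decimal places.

H0: μ_d = 0; H1: μ_d < 0 (paired t-test on the differences, left-tailed).
t = d̄/(s_d/√n) = -71.6/(283/√26) = -1.2901
df = n − 1 = 25
p-value = P(T ≤ -1.2901) ≈ 0.104
Since p ≈ 0.104 > α = 0.01, fail to reject H0; the evidence is not statistically significant.

-1.2901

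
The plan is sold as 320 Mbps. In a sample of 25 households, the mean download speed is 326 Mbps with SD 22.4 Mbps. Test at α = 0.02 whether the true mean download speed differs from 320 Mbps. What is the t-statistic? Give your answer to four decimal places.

1.3393

H0: μ = 320; H1: μ ≠ 320 (one-sample t-test, two-sided).
t = (x̄ − μ₀)/(s/√n) = (326 − 320)/(22.4/√25) = 1.3393
df = n − 1 = 24
Two-sided p-value ≈ 0.193
Since p ≈ 0.193 > α = 0.02, fail to reject H0; the data do not provide sufficient evidence against H0.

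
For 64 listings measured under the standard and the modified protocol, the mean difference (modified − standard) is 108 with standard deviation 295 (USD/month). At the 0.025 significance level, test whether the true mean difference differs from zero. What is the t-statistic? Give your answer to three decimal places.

2.929

H0: μ_d = 0; H1: μ_d ≠ 0 (paired t-test on the differences, two-sided).
t = d̄/(s_d/√n) = 108/(295/√64) = 2.929
df = n − 1 = 63
Two-sided p-value ≈ 0.005
Since p ≈ 0.005 < α = 0.025, reject H0; the evidence is statistically significant.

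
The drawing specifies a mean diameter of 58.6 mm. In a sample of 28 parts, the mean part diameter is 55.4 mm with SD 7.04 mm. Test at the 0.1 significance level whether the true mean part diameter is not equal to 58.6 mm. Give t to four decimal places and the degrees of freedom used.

t = -2.4052, df = 27

H0: μ = 58.6; H1: μ ≠ 58.6 (one-sample t-test, two-sided).
t = (x̄ − μ₀)/(s/√n) = (55.4 − 58.6)/(7.04/√28) = -2.4052
df = n − 1 = 27
Two-sided p-value ≈ 0.0233
Since p ≈ 0.0233 < α = 0.1, reject H0; the evidence is statistically significant.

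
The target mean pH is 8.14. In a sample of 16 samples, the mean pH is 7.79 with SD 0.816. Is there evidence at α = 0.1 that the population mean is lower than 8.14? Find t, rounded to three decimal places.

-1.716

H0: μ = 8.14; H1: μ < 8.14 (one-sample t-test, left-tailed).
t = (x̄ − μ₀)/(s/√n) = (7.79 − 8.14)/(0.816/√16) = -1.716
df = n − 1 = 15
p-value = P(T ≤ -1.716) ≈ 0.0534
Since p ≈ 0.0534 < α = 0.1, reject H0; the data support H1.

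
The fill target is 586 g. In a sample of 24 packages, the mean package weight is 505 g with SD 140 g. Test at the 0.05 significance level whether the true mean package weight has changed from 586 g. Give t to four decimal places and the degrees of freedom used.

H0: μ = 586; H1: μ ≠ 586 (one-sample t-test, two-sided).
t = (x̄ − μ₀)/(s/√n) = (505 − 586)/(140/√24) = -2.8344
df = n − 1 = 23
Two-sided p-value ≈ 0.0094
Since p ≈ 0.0094 < α = 0.05, reject H0; the data support H1.

t = -2.8344, df = 23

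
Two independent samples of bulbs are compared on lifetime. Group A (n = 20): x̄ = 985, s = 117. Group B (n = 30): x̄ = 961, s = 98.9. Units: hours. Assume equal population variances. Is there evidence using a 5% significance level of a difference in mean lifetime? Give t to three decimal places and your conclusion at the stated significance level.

Let group 1 = group A, group 2 = group B. H0: μ_1 = μ_2; H1: μ_1 ≠ μ_2 (two-sample pooled-variance t-test, two-sided).
s_p² = [(20−1)·117² + (30−1)·98.9²]/(20+30−2) = 11328
t = (985 − 961)/√[11328·(1/20 + 1/30)] = 0.781
df = n₁ + n₂ − 2 = 48
Two-sided p-value ≈ 0.4386
Since p ≈ 0.4386 > α = 0.05, fail to reject H0; the evidence is not statistically significant.

t = 0.781; fail to reject H0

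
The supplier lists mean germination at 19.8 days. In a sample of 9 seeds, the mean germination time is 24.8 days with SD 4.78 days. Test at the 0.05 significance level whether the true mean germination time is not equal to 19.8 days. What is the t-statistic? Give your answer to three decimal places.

3.138

H0: μ = 19.8; H1: μ ≠ 19.8 (one-sample t-test, two-sided).
t = (x̄ − μ₀)/(s/√n) = (24.8 − 19.8)/(4.78/√9) = 3.138
df = n − 1 = 8
Two-sided p-value ≈ 0.014
Since p ≈ 0.014 < α = 0.05, reject H0; the data support H1.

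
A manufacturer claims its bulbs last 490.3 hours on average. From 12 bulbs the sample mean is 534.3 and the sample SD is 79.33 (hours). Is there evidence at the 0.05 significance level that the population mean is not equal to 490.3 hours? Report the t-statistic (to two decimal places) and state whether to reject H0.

H0: μ = 490.3; H1: μ ≠ 490.3 (one-sample t-test, two-sided).
t = (x̄ − μ₀)/(s/√n) = (534.3 − 490.3)/(79.33/√12) = 1.92
df = n − 1 = 11
Two-sided p-value ≈ 0.081
Since p ≈ 0.081 > α = 0.05, fail to reject H0; the data do not provide sufficient evidence against H0.

t = 1.92; fail to reject H0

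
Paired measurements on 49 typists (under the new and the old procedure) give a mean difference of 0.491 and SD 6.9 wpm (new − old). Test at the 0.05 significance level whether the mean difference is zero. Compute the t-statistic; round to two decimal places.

H0: μ_d = 0; H1: μ_d ≠ 0 (paired t-test on the differences, two-sided).
t = d̄/(s_d/√n) = 0.491/(6.9/√49) = 0.50
df = n − 1 = 48
Two-sided p-value ≈ 0.621
Since p ≈ 0.621 > α = 0.05, fail to reject H0; the evidence is not statistically significant.

0.50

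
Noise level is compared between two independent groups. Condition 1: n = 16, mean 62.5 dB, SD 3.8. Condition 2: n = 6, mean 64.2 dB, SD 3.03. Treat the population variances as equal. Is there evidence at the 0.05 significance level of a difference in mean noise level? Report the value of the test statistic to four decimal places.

-0.9802

Let group 1 = condition 1, group 2 = condition 2. H0: μ_1 = μ_2; H1: μ_1 ≠ μ_2 (two-sample pooled-variance t-test, two-sided).
s_p² = [(16−1)·3.8² + (6−1)·3.03²]/(16+6−2) = 13.1252
t = (62.5 − 64.2)/√[13.1252·(1/16 + 1/6)] = -0.9802
df = n₁ + n₂ − 2 = 20
Two-sided p-value ≈ 0.3387
Since p ≈ 0.3387 > α = 0.05, fail to reject H0; the evidence is not statistically significant.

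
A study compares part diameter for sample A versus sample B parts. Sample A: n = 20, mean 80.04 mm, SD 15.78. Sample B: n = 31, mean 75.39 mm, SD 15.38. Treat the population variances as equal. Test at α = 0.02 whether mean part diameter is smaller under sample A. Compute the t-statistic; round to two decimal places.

1.04

Let group 1 = sample A, group 2 = sample B. H0: μ_1 = μ_2; H1: μ_1 < μ_2 (two-sample pooled-variance t-test, left-tailed).
s_p² = [(20−1)·15.78² + (31−1)·15.38²]/(20+31−2) = 241.377
t = (80.04 − 75.39)/√[241.377·(1/20 + 1/31)] = 1.04
df = n₁ + n₂ − 2 = 49
p-value = P(T ≤ 1.04) ≈ 0.8491
Since p ≈ 0.8491 > α = 0.02, fail to reject H0; the evidence is not statistically significant.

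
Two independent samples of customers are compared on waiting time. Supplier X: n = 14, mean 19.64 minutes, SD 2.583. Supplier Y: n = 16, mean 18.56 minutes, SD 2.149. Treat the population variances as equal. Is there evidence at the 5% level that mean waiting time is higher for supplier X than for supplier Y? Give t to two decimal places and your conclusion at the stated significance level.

Let group 1 = supplier X, group 2 = supplier Y. H0: μ_1 = μ_2; H1: μ_1 > μ_2 (two-sample pooled-variance t-test, right-tailed).
s_p² = [(14−1)·2.583² + (16−1)·2.149²]/(14+16−2) = 5.5717
t = (19.64 − 18.56)/√[5.5717·(1/14 + 1/16)] = 1.25
df = n₁ + n₂ − 2 = 28
p-value = P(T ≥ 1.25) ≈ 0.1108
Since p ≈ 0.1108 > α = 0.05, fail to reject H0; the evidence is not statistically significant.

t = 1.25; fail to reject H0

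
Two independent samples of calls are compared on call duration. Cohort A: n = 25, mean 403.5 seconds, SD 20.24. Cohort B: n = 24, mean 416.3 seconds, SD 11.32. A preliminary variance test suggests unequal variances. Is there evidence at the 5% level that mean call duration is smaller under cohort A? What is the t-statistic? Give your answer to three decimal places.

Let group 1 = cohort A, group 2 = cohort B. H0: μ_1 = μ_2; H1: μ_1 < μ_2 (Welch's two-sample t-test, left-tailed).
t = (x̄_1 − x̄_2)/√(s_1²/n_1 + s_2²/n_2) = (403.5 − 416.3)/√(20.24²/25 + 11.32²/24) = -2.746
Welch–Satterthwaite df ≈ 37.98
p-value = P(T ≤ -2.746) ≈ 0.0046
Since p ≈ 0.0046 < α = 0.05, reject H0; the data support H1.

-2.746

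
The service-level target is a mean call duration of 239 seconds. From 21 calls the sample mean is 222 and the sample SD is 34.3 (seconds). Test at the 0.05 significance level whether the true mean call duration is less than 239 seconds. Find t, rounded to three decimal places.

H0: μ = 239; H1: μ < 239 (one-sample t-test, left-tailed).
t = (x̄ − μ₀)/(s/√n) = (222 − 239)/(34.3/√21) = -2.271
df = n − 1 = 20
p-value = P(T ≤ -2.271) ≈ 0.017
Since p ≈ 0.017 < α = 0.05, reject H0; the evidence is statistically significant.

-2.271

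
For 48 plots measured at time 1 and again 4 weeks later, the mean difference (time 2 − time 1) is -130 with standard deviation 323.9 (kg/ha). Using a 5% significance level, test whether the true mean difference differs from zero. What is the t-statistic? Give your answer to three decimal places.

H0: μ_d = 0; H1: μ_d ≠ 0 (paired t-test on the differences, two-sided).
t = d̄/(s_d/√n) = -130/(323.9/√48) = -2.781
df = n − 1 = 47
Two-sided p-value ≈ 0.0078
Since p ≈ 0.0078 < α = 0.05, reject H0; the evidence is statistically significant.

-2.781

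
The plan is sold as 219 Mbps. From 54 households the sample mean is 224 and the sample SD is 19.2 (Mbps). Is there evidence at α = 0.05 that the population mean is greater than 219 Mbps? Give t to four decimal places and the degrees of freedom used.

t = 1.9137, df = 53

H0: μ = 219; H1: μ > 219 (one-sample t-test, right-tailed).
t = (x̄ − μ₀)/(s/√n) = (224 − 219)/(19.2/√54) = 1.9137
df = n − 1 = 53
p-value = P(T ≥ 1.9137) ≈ 0.0305
Since p ≈ 0.0305 < α = 0.05, reject H0; the data support H1.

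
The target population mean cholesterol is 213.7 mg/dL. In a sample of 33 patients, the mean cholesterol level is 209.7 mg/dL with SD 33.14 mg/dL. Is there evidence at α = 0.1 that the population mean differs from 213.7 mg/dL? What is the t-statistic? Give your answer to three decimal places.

-0.693

H0: μ = 213.7; H1: μ ≠ 213.7 (one-sample t-test, two-sided).
t = (x̄ − μ₀)/(s/√n) = (209.7 − 213.7)/(33.14/√33) = -0.693
df = n − 1 = 32
Two-sided p-value ≈ 0.4931
Since p ≈ 0.4931 > α = 0.1, fail to reject H0; the evidence is not statistically significant.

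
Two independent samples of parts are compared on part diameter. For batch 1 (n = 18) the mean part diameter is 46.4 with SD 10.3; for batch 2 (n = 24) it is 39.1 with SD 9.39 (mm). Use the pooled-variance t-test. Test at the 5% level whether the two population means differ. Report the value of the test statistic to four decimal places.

Let group 1 = batch 1, group 2 = batch 2. H0: μ_1 = μ_2; H1: μ_1 ≠ μ_2 (two-sample pooled-variance t-test, two-sided).
s_p² = [(18−1)·10.3² + (24−1)·9.39²]/(18+24−2) = 95.7872
t = (46.4 − 39.1)/√[95.7872·(1/18 + 1/24)] = 2.3921
df = n₁ + n₂ − 2 = 40
Two-sided p-value ≈ 0.0215
Since p ≈ 0.0215 < α = 0.05, reject H0; the evidence is statistically significant.

2.3921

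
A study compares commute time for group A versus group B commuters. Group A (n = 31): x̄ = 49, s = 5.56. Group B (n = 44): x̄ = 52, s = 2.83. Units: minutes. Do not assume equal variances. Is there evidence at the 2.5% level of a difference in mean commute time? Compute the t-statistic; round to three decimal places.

Let group 1 = group A, group 2 = group B. H0: μ_1 = μ_2; H1: μ_1 ≠ μ_2 (Welch's two-sample t-test, two-sided).
t = (x̄_1 − x̄_2)/√(s_1²/n_1 + s_2²/n_2) = (49 − 52)/√(5.56²/31 + 2.83²/44) = -2.763
Welch–Satterthwaite df ≈ 41.00
Two-sided p-value ≈ 0.009
Since p ≈ 0.009 < α = 0.025, reject H0; the evidence is statistically significant.

-2.763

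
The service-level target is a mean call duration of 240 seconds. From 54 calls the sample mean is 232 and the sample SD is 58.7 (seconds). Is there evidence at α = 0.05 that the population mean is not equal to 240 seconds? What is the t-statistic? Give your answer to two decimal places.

H0: μ = 240; H1: μ ≠ 240 (one-sample t-test, two-sided).
t = (x̄ − μ₀)/(s/√n) = (232 − 240)/(58.7/√54) = -1.00
df = n − 1 = 53
Two-sided p-value ≈ 0.321
Since p ≈ 0.321 > α = 0.05, fail to reject H0; the data do not provide sufficient evidence against H0.

-1.00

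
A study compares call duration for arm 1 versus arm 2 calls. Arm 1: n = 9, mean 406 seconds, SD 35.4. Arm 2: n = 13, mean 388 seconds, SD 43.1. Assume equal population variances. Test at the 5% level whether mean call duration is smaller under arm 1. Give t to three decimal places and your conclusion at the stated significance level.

Let group 1 = arm 1, group 2 = arm 2. H0: μ_1 = μ_2; H1: μ_1 < μ_2 (two-sample pooled-variance t-test, left-tailed).
s_p² = [(9−1)·35.4² + (13−1)·43.1²]/(9+13−2) = 1615.83
t = (406 − 388)/√[1615.83·(1/9 + 1/13)] = 1.033
df = n₁ + n₂ − 2 = 20
p-value = P(T ≤ 1.033) ≈ 0.8430
Since p ≈ 0.8430 > α = 0.05, fail to reject H0; the evidence is not statistically significant.

t = 1.033; fail to reject H0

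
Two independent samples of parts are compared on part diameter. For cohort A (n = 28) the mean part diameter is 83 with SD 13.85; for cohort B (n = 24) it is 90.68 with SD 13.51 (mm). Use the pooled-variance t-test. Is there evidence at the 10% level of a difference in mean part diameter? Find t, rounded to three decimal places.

-2.016

Let group 1 = cohort A, group 2 = cohort B. H0: μ_1 = μ_2; H1: μ_1 ≠ μ_2 (two-sample pooled-variance t-test, two-sided).
s_p² = [(28−1)·13.85² + (24−1)·13.51²]/(28+24−2) = 187.543
t = (83 − 90.68)/√[187.543·(1/28 + 1/24)] = -2.016
df = n₁ + n₂ − 2 = 50
Two-sided p-value ≈ 0.0492
Since p ≈ 0.0492 < α = 0.1, reject H0; the data support H1.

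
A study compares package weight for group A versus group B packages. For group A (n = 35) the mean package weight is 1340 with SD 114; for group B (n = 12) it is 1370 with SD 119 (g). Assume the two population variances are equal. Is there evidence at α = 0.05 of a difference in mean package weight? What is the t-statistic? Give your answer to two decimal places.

-0.78

Let group 1 = group A, group 2 = group B. H0: μ_1 = μ_2; H1: μ_1 ≠ μ_2 (two-sample pooled-variance t-test, two-sided).
s_p² = [(35−1)·114² + (12−1)·119²]/(35+12−2) = 13280.8
t = (1340 − 1370)/√[13280.8·(1/35 + 1/12)] = -0.78
df = n₁ + n₂ − 2 = 45
Two-sided p-value ≈ 0.4405
Since p ≈ 0.4405 > α = 0.05, fail to reject H0; the data do not provide sufficient evidence against H0.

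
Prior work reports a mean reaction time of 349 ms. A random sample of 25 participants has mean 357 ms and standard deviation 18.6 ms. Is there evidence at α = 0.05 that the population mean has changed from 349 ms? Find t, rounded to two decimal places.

2.15

H0: μ = 349; H1: μ ≠ 349 (one-sample t-test, two-sided).
t = (x̄ − μ₀)/(s/√n) = (357 − 349)/(18.6/√25) = 2.15
df = n − 1 = 24
Two-sided p-value ≈ 0.042
Since p ≈ 0.042 < α = 0.05, reject H0; the data support H1.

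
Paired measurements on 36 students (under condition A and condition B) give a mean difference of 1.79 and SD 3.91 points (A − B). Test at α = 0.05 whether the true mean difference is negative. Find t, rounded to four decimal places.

H0: μ_d = 0; H1: μ_d < 0 (paired t-test on the differences, left-tailed).
t = d̄/(s_d/√n) = 1.79/(3.91/√36) = 2.7468
df = n − 1 = 35
p-value = P(T ≤ 2.7468) ≈ 0.9953
Since p ≈ 0.9953 > α = 0.05, fail to reject H0; the evidence is not statistically significant.

2.7468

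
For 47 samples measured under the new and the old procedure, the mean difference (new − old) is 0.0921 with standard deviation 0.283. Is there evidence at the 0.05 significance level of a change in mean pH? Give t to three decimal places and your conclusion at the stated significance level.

H0: μ_d = 0; H1: μ_d ≠ 0 (paired t-test on the differences, two-sided).
t = d̄/(s_d/√n) = 0.0921/(0.283/√47) = 2.231
df = n − 1 = 46
Two-sided p-value ≈ 0.0306
Since p ≈ 0.0306 < α = 0.05, reject H0; the data support H1.

t = 2.231; reject H0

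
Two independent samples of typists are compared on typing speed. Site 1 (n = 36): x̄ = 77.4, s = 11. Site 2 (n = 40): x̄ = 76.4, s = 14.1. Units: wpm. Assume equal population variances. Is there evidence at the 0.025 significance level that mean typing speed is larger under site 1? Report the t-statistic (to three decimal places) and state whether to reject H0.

t = 0.342; fail to reject H0

Let group 1 = site 1, group 2 = site 2. H0: μ_1 = μ_2; H1: μ_1 > μ_2 (two-sample pooled-variance t-test, right-tailed).
s_p² = [(36−1)·11² + (40−1)·14.1²]/(36+40−2) = 162.008
t = (77.4 − 76.4)/√[162.008·(1/36 + 1/40)] = 0.342
df = n₁ + n₂ − 2 = 74
p-value = P(T ≥ 0.342) ≈ 0.3667
Since p ≈ 0.3667 > α = 0.025, fail to reject H0; the evidence is not statistically significant.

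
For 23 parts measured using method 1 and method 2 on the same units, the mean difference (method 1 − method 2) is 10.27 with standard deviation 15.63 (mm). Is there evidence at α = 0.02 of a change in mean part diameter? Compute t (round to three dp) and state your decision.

H0: μ_d = 0; H1: μ_d ≠ 0 (paired t-test on the differences, two-sided).
t = d̄/(s_d/√n) = 10.27/(15.63/√23) = 3.151
df = n − 1 = 22
Two-sided p-value ≈ 0.0046
Since p ≈ 0.0046 < α = 0.02, reject H0; the evidence is statistically significant.

t = 3.151; reject H0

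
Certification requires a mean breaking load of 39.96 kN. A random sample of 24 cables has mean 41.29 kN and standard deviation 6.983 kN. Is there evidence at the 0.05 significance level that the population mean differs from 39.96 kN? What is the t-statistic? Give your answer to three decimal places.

0.933

H0: μ = 39.96; H1: μ ≠ 39.96 (one-sample t-test, two-sided).
t = (x̄ − μ₀)/(s/√n) = (41.29 − 39.96)/(6.983/√24) = 0.933
df = n − 1 = 23
Two-sided p-value ≈ 0.360
Since p ≈ 0.360 > α = 0.05, fail to reject H0; the data do not provide sufficient evidence against H0.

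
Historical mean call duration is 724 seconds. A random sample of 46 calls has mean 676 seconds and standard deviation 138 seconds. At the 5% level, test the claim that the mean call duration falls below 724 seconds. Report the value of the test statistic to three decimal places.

-2.359

H0: μ = 724; H1: μ < 724 (one-sample t-test, left-tailed).
t = (x̄ − μ₀)/(s/√n) = (676 − 724)/(138/√46) = -2.359
df = n − 1 = 45
p-value = P(T ≤ -2.359) ≈ 0.011
Since p ≈ 0.011 < α = 0.05, reject H0; the data support H1.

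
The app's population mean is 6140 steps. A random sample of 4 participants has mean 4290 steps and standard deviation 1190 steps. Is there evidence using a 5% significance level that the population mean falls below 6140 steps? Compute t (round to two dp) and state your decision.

H0: μ = 6140; H1: μ < 6140 (one-sample t-test, left-tailed).
t = (x̄ − μ₀)/(s/√n) = (4290 − 6140)/(1190/√4) = -3.11
df = n − 1 = 3
p-value = P(T ≤ -3.11) ≈ 0.026
Since p ≈ 0.026 < α = 0.05, reject H0; the data support H1.

t = -3.11; reject H0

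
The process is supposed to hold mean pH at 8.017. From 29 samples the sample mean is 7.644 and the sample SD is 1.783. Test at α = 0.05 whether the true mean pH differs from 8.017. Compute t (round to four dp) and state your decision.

H0: μ = 8.017; H1: μ ≠ 8.017 (one-sample t-test, two-sided).
t = (x̄ − μ₀)/(s/√n) = (7.644 − 8.017)/(1.783/√29) = -1.1266
df = n − 1 = 28
Two-sided p-value ≈ 0.269
Since p ≈ 0.269 > α = 0.05, fail to reject H0; the evidence is not statistically significant.

t = -1.1266; fail to reject H0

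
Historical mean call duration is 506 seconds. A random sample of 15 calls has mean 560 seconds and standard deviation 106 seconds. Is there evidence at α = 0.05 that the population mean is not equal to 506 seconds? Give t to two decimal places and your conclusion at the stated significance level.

t = 1.97; fail to reject H0

H0: μ = 506; H1: μ ≠ 506 (one-sample t-test, two-sided).
t = (x̄ − μ₀)/(s/√n) = (560 − 506)/(106/√15) = 1.97
df = n − 1 = 14
Two-sided p-value ≈ 0.0686
Since p ≈ 0.0686 > α = 0.05, fail to reject H0; the evidence is not statistically significant.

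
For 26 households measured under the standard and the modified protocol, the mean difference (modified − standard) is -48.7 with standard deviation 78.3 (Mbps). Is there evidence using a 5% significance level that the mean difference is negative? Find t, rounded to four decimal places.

H0: μ_d = 0; H1: μ_d < 0 (paired t-test on the differences, left-tailed).
t = d̄/(s_d/√n) = -48.7/(78.3/√26) = -3.1714
df = n − 1 = 25
p-value = P(T ≤ -3.1714) ≈ 0.002
Since p ≈ 0.002 < α = 0.05, reject H0; the data support H1.

-3.1714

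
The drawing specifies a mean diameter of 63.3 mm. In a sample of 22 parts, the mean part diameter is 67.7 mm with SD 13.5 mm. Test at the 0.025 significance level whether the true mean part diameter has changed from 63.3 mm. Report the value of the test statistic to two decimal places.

H0: μ = 63.3; H1: μ ≠ 63.3 (one-sample t-test, two-sided).
t = (x̄ − μ₀)/(s/√n) = (67.7 − 63.3)/(13.5/√22) = 1.53
df = n − 1 = 21
Two-sided p-value ≈ 0.1413
Since p ≈ 0.1413 > α = 0.025, fail to reject H0; the data do not provide sufficient evidence against H0.

1.53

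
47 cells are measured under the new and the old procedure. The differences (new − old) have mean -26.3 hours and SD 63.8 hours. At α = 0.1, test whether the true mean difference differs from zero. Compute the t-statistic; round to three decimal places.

-2.826

H0: μ_d = 0; H1: μ_d ≠ 0 (paired t-test on the differences, two-sided).
t = d̄/(s_d/√n) = -26.3/(63.8/√47) = -2.826
df = n − 1 = 46
Two-sided p-value ≈ 0.007
Since p ≈ 0.007 < α = 0.1, reject H0; the evidence is statistically significant.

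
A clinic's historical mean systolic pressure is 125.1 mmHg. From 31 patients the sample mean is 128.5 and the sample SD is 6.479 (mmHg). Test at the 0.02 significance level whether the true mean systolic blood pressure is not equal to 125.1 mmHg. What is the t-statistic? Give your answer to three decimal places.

2.922

H0: μ = 125.1; H1: μ ≠ 125.1 (one-sample t-test, two-sided).
t = (x̄ − μ₀)/(s/√n) = (128.5 − 125.1)/(6.479/√31) = 2.922
df = n − 1 = 30
Two-sided p-value ≈ 0.007
Since p ≈ 0.007 < α = 0.02, reject H0; the evidence is statistically significant.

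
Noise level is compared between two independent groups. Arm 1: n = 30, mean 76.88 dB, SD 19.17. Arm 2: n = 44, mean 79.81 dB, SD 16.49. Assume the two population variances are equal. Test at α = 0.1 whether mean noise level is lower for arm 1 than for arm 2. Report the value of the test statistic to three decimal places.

-0.702

Let group 1 = arm 1, group 2 = arm 2. H0: μ_1 = μ_2; H1: μ_1 < μ_2 (two-sample pooled-variance t-test, left-tailed).
s_p² = [(30−1)·19.17² + (44−1)·16.49²]/(30+44−2) = 310.413
t = (76.88 − 79.81)/√[310.413·(1/30 + 1/44)] = -0.702
df = n₁ + n₂ − 2 = 72
p-value = P(T ≤ -0.702) ≈ 0.242
Since p ≈ 0.242 > α = 0.1, fail to reject H0; the evidence is not statistically significant.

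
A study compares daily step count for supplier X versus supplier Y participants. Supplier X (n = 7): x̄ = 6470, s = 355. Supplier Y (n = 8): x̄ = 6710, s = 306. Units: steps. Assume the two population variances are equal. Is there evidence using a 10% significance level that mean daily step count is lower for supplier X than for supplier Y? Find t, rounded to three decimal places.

Let group 1 = supplier X, group 2 = supplier Y. H0: μ_1 = μ_2; H1: μ_1 < μ_2 (two-sample pooled-variance t-test, left-tailed).
s_p² = [(7−1)·355² + (8−1)·306²]/(7+8−2) = 108585
t = (6470 − 6710)/√[108585·(1/7 + 1/8)] = -1.407
df = n₁ + n₂ − 2 = 13
p-value = P(T ≤ -1.407) ≈ 0.0914
Since p ≈ 0.0914 < α = 0.1, reject H0; the evidence is statistically significant.

-1.407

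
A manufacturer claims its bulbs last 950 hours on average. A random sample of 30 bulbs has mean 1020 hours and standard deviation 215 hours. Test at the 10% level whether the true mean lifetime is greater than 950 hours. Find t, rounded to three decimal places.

H0: μ = 950; H1: μ > 950 (one-sample t-test, right-tailed).
t = (x̄ − μ₀)/(s/√n) = (1020 − 950)/(215/√30) = 1.783
df = n − 1 = 29
p-value = P(T ≥ 1.783) ≈ 0.0425
Since p ≈ 0.0425 < α = 0.1, reject H0; the data support H1.

1.783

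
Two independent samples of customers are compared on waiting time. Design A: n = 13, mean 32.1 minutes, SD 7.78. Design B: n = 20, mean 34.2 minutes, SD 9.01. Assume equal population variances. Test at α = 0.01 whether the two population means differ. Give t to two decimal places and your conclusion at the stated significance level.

Let group 1 = design A, group 2 = design B. H0: μ_1 = μ_2; H1: μ_1 ≠ μ_2 (two-sample pooled-variance t-test, two-sided).
s_p² = [(13−1)·7.78² + (20−1)·9.01²]/(13+20−2) = 73.1859
t = (32.1 − 34.2)/√[73.1859·(1/13 + 1/20)] = -0.69
df = n₁ + n₂ − 2 = 31
Two-sided p-value ≈ 0.496
Since p ≈ 0.496 > α = 0.01, fail to reject H0; the evidence is not statistically significant.

t = -0.69; fail to reject H0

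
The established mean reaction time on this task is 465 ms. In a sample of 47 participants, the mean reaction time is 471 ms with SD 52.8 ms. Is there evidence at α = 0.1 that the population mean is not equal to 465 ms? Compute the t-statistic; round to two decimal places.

0.78

H0: μ = 465; H1: μ ≠ 465 (one-sample t-test, two-sided).
t = (x̄ − μ₀)/(s/√n) = (471 − 465)/(52.8/√47) = 0.78
df = n − 1 = 46
Two-sided p-value ≈ 0.440
Since p ≈ 0.440 > α = 0.1, fail to reject H0; the evidence is not statistically significant.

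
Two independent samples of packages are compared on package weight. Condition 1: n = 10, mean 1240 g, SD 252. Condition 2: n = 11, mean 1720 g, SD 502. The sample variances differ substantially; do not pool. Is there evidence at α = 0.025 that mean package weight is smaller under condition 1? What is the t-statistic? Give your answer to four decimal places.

Let group 1 = condition 1, group 2 = condition 2. H0: μ_1 = μ_2; H1: μ_1 < μ_2 (Welch's two-sample t-test, left-tailed).
t = (x̄_1 − x̄_2)/√(s_1²/n_1 + s_2²/n_2) = (1240 − 1720)/√(252²/10 + 502²/11) = -2.8061
Welch–Satterthwaite df ≈ 15.03
p-value = P(T ≤ -2.8061) ≈ 0.0066
Since p ≈ 0.0066 < α = 0.025, reject H0; the evidence is statistically significant.

-2.8061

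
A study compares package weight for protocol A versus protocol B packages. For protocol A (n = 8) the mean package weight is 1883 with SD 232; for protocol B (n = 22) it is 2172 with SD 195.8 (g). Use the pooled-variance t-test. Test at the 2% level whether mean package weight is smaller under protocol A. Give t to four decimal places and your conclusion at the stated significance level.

Let group 1 = protocol A, group 2 = protocol B. H0: μ_1 = μ_2; H1: μ_1 < μ_2 (two-sample pooled-variance t-test, left-tailed).
s_p² = [(8−1)·232² + (22−1)·195.8²]/(8+22−2) = 42209.2
t = (1883 − 2172)/√[42209.2·(1/8 + 1/22)] = -3.4071
df = n₁ + n₂ − 2 = 28
p-value = P(T ≤ -3.4071) ≈ 0.0010
Since p ≈ 0.0010 < α = 0.02, reject H0; the data support H1.

t = -3.4071; reject H0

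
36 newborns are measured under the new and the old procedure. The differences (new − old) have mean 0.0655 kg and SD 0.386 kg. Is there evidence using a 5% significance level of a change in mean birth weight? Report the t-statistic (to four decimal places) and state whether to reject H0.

H0: μ_d = 0; H1: μ_d ≠ 0 (paired t-test on the differences, two-sided).
t = d̄/(s_d/√n) = 0.0655/(0.386/√36) = 1.0181
df = n − 1 = 35
Two-sided p-value ≈ 0.316
Since p ≈ 0.316 > α = 0.05, fail to reject H0; the data do not provide sufficient evidence against H0.

t = 1.0181; fail to reject H0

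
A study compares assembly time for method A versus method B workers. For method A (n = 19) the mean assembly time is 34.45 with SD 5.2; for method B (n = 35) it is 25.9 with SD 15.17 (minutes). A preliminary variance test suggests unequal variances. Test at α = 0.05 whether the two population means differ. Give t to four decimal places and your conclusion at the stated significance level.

Let group 1 = method A, group 2 = method B. H0: μ_1 = μ_2; H1: μ_1 ≠ μ_2 (Welch's two-sample t-test, two-sided).
t = (x̄_1 − x̄_2)/√(s_1²/n_1 + s_2²/n_2) = (34.45 − 25.9)/√(5.2²/19 + 15.17²/35) = 3.0232
Welch–Satterthwaite df ≈ 46.22
Two-sided p-value ≈ 0.0041
Since p ≈ 0.0041 < α = 0.05, reject H0; the data support H1.

t = 3.0232; reject H0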